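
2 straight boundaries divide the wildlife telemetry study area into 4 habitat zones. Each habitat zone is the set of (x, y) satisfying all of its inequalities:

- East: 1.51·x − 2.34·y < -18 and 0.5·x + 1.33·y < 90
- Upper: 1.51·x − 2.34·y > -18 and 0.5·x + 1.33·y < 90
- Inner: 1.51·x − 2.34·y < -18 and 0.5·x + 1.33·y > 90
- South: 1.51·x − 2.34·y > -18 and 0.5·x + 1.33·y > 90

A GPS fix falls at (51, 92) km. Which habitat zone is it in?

Inner

1.51·51 − 2.34·92 = -138.270, which is < -18
0.5·51 + 1.33·92 = 147.860, which is > 90
This sign pattern matches Inner.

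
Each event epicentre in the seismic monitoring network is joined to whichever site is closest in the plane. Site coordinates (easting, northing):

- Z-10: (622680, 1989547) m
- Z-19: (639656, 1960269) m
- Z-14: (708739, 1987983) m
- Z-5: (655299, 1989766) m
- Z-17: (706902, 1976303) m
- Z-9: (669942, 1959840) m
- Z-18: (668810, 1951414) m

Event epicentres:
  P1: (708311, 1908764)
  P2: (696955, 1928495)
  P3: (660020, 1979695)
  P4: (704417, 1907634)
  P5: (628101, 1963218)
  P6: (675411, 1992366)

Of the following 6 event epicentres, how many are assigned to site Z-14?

P1 → Z-18
P2 → Z-18
P3 → Z-5
P4 → Z-18
P5 → Z-19
P6 → Z-5
0 of the 6 go to Z-14.

0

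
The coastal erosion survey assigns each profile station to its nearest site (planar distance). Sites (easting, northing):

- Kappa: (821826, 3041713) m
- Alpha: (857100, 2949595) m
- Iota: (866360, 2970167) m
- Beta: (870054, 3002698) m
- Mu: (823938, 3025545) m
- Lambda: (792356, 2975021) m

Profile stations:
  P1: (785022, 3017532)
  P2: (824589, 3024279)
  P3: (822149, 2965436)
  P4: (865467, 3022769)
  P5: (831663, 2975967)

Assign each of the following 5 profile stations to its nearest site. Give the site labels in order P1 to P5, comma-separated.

Mu, Mu, Lambda, Beta, Iota

P1 → Mu (d²=1578663225.00)
P2 → Mu (d²=2026557.00)
P3 → Lambda (d²=979495074.00)
P4 → Beta (d²=423885610.00)
P5 → Iota (d²=1237521809.00)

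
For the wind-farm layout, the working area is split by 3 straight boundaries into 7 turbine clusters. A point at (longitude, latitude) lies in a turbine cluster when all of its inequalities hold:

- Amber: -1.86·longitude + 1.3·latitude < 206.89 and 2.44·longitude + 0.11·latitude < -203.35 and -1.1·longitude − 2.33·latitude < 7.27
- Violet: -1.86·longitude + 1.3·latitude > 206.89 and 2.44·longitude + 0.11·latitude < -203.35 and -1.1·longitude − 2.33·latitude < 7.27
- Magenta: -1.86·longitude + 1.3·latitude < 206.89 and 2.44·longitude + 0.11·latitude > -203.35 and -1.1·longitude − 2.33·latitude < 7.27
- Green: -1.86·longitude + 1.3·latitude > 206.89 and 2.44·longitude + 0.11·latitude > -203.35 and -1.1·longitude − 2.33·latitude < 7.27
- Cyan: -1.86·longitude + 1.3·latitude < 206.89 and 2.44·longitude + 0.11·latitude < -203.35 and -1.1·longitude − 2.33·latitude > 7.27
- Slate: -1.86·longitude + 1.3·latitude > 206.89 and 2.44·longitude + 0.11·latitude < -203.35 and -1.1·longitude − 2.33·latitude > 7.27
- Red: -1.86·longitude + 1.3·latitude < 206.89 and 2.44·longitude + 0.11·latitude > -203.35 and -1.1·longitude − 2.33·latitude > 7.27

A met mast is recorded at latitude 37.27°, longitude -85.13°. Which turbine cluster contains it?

-1.86·-85.13 + 1.3·37.27 = 206.793, which is < 206.89
2.44·-85.13 + 0.11·37.27 = -203.617, which is < -203.35
-1.1·-85.13 − 2.33·37.27 = 6.804, which is < 7.27
This sign pattern matches Amber.

Amber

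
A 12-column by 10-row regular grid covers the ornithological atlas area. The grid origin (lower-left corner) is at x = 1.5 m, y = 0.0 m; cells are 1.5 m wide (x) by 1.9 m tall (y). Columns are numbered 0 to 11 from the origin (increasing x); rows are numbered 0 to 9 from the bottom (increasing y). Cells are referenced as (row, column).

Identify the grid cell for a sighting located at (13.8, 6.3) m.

Column index: ⌊(13.8 − 1.5) / 1.5⌋ = ⌊8.200⌋ = 8
Row offset from origin: ⌊(6.3 − 0.0) / 1.9⌋ = ⌊3.316⌋ = 3 → row 3

(3, 8)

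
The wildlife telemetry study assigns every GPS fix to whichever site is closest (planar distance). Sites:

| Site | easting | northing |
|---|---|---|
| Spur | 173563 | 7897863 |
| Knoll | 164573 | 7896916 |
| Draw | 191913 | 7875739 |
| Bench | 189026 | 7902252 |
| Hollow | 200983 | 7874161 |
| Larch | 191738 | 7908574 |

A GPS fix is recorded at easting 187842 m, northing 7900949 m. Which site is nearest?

Bench

Squared distances to each site:
Spur: 213413237.000; Knoll: 557711450.000; Draw: 652117141.000; Bench: 3099665.000; Hollow: 890282825.000; Larch: 73319441.000.
Minimum at Bench.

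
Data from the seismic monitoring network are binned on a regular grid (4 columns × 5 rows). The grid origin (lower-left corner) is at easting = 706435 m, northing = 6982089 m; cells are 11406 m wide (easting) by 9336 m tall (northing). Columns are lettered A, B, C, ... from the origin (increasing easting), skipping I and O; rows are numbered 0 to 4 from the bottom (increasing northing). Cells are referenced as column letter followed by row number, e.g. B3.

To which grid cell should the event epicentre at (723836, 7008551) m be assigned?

B2

Column index: ⌊(723836 − 706435) / 11406⌋ = ⌊1.526⌋ = 1 → column B
Row offset from origin: ⌊(7008551 − 6982089) / 9336⌋ = ⌊2.834⌋ = 2 → row 2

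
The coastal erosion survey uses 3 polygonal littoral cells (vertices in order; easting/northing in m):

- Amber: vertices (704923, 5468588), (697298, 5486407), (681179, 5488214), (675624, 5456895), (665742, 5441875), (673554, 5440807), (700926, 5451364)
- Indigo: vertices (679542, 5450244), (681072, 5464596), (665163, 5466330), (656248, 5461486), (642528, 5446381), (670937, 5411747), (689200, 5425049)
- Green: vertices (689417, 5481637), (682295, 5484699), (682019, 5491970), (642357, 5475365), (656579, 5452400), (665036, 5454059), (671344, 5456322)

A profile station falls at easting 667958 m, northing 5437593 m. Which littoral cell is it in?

Indigo

Cast a ray rightward from (667958, 5437593). For each polygon, the edges (by vertex number in listed order) whose endpoints lie on opposite sides of northing = 5437593, where each meets that height, and whether that is right or left of the point:
Amber: no edge straddles that height → 0 crossings.
Indigo: 5–6 at easting≈649736.5 (left), 7–1 at easting≈684391.5 (right) → 1 crossing.
Green: no edge straddles that height → 0 crossings.
Only Indigo has an odd count, so the point is inside Indigo.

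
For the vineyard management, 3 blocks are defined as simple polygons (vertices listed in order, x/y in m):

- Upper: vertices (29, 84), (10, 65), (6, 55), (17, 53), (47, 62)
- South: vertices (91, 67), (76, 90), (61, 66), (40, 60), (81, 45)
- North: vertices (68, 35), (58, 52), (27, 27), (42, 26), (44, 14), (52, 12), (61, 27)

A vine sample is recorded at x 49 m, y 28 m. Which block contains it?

North

Cast a ray rightward from (49, 28). For each polygon, the edges (by vertex number in listed order) whose endpoints lie on opposite sides of y = 28, where each meets that height, and whether that is right or left of the point:
Upper: no edge straddles that height → 0 crossings.
South: no edge straddles that height → 0 crossings.
North: 2–3 at x≈28.2 (left), 7–1 at x≈61.9 (right) → 1 crossing.
Only North has an odd count, so the point is inside North.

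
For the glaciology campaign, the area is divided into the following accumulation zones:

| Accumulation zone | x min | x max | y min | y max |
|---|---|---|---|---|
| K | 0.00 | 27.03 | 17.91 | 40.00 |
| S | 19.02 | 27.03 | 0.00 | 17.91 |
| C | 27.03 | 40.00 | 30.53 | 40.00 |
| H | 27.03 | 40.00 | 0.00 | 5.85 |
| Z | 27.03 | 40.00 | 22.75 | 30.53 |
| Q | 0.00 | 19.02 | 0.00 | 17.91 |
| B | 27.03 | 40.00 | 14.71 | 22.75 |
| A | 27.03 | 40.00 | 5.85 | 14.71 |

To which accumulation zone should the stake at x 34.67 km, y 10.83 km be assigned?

A

The point has x = 34.67 and y = 10.83.
Only A satisfies 27.03 ≤ x ≤ 40.00 and 5.85 ≤ y ≤ 14.71.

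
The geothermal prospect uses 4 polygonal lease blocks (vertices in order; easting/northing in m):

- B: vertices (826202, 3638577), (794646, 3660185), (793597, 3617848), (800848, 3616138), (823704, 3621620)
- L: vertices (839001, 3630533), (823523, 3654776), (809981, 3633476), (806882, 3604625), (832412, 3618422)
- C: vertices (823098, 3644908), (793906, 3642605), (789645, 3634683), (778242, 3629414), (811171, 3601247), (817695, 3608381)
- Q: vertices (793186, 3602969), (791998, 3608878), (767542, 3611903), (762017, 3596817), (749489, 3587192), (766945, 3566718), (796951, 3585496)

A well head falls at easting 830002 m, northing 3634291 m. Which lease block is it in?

Cast a ray rightward from (830002, 3634291). For each polygon, the edges (by vertex number in listed order) whose endpoints lie on opposite sides of northing = 3634291, where each meets that height, and whether that is right or left of the point:
B: 2–3 at easting≈794004.4 (left), 5–1 at easting≈825570.6 (left) → 0 crossings.
L: 1–2 at easting≈836601.7 (right), 2–3 at easting≈810499.2 (left) → 1 crossing.
C: 3–4 at easting≈788796.6 (left), 6–1 at easting≈821527.6 (left) → 0 crossings.
Q: no edge straddles that height → 0 crossings.
Only L has an odd count, so the point is inside L.

L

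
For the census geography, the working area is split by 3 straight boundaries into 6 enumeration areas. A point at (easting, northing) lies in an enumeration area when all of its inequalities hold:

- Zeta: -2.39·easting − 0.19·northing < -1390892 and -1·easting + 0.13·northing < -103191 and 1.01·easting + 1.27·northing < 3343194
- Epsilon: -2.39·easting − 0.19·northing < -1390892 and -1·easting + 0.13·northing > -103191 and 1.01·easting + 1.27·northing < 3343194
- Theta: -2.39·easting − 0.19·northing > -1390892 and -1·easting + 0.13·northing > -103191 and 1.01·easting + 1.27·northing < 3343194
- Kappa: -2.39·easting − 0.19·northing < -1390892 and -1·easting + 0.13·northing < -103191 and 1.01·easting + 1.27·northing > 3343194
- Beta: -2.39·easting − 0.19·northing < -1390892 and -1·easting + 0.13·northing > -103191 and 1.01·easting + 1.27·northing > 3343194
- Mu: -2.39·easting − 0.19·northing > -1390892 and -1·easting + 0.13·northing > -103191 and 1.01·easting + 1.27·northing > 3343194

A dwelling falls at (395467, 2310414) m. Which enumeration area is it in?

-2.39·395467 − 0.19·2310414 = -1384144.790, which is > -1390892
-1·395467 + 0.13·2310414 = -95113.180, which is > -103191
1.01·395467 + 1.27·2310414 = 3333647.450, which is < 3343194
This sign pattern matches Theta.

Theta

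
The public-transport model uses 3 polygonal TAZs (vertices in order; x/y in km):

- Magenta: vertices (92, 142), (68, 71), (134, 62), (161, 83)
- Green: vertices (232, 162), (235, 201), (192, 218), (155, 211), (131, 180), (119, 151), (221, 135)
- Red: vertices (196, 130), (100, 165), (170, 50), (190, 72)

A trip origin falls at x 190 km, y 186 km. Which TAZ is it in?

Green

Cast a ray rightward from (190, 186). For each polygon, the edges (by vertex number in listed order) whose endpoints lie on opposite sides of y = 186, where each meets that height, and whether that is right or left of the point:
Magenta: no edge straddles that height → 0 crossings.
Green: 1–2 at x≈233.8 (right), 4–5 at x≈135.6 (left) → 1 crossing.
Red: no edge straddles that height → 0 crossings.
Only Green has an odd count, so the point is inside Green.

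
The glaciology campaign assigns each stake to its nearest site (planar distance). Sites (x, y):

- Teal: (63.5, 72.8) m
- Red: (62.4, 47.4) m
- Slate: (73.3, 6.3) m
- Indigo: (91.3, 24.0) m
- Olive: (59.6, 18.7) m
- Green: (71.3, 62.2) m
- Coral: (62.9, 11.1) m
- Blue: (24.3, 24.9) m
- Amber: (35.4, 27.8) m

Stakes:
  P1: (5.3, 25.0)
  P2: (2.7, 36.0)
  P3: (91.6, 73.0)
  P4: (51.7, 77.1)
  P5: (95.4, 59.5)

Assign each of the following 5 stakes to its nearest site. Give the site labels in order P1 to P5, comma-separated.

P1 → Blue (d²=361.01)
P2 → Blue (d²=589.77)
P3 → Green (d²=528.73)
P4 → Teal (d²=157.73)
P5 → Green (d²=588.10)

Blue, Blue, Green, Teal, Green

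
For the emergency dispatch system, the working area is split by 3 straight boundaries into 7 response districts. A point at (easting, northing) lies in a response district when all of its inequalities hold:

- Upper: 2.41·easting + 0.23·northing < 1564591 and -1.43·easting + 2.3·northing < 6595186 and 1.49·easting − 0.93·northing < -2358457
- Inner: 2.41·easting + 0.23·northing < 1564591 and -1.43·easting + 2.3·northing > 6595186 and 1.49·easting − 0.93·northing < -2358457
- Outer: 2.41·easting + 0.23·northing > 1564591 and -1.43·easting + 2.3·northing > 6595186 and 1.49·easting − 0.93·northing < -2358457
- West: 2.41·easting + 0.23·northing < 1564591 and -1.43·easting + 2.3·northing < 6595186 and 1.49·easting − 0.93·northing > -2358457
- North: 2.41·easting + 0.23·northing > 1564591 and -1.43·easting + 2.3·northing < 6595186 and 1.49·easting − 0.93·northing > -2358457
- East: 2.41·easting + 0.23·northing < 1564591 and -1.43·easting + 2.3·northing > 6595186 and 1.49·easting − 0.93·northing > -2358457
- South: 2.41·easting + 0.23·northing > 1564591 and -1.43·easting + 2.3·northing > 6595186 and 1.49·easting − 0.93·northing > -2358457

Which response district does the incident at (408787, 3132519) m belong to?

2.41·408787 + 0.23·3132519 = 1705656.040, which is > 1564591
-1.43·408787 + 2.3·3132519 = 6620228.290, which is > 6595186
1.49·408787 − 0.93·3132519 = -2304150.040, which is > -2358457
This sign pattern matches South.

South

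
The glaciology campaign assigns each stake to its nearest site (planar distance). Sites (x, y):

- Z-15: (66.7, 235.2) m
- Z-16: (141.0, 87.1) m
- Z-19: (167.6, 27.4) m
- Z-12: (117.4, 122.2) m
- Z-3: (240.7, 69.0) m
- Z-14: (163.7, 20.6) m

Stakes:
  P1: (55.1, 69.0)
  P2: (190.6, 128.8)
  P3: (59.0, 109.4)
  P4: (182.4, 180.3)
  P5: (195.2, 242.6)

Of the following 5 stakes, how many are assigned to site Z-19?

P1 → Z-12
P2 → Z-16
P3 → Z-12
P4 → Z-12
P5 → Z-15
0 of the 5 go to Z-19.

0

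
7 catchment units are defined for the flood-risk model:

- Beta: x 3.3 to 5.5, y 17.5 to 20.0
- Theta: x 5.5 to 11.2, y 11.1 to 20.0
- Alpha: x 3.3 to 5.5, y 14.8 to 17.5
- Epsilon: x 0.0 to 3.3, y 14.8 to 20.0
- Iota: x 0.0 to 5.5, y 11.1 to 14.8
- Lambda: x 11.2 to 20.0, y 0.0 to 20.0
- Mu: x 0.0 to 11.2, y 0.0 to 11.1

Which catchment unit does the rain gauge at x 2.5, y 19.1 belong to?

Epsilon

The point has x = 2.5 and y = 19.1.
Only Epsilon satisfies 0.0 ≤ x ≤ 3.3 and 14.8 ≤ y ≤ 20.0.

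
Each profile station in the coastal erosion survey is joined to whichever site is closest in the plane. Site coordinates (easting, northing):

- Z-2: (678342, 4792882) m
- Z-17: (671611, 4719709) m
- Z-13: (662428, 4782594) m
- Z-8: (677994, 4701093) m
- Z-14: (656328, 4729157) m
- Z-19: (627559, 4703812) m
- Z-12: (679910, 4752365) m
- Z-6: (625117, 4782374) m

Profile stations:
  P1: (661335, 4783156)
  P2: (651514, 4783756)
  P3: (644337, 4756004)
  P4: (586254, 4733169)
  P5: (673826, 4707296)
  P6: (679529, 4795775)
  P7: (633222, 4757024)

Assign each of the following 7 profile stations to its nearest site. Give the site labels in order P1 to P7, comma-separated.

P1 → Z-13 (d²=1510493.00)
P2 → Z-13 (d²=120465640.00)
P3 → Z-14 (d²=864545490.00)
P4 → Z-19 (d²=2567936474.00)
P5 → Z-8 (d²=55849433.00)
P6 → Z-2 (d²=9778418.00)
P7 → Z-6 (d²=708313525.00)

Z-13, Z-13, Z-14, Z-19, Z-8, Z-2, Z-6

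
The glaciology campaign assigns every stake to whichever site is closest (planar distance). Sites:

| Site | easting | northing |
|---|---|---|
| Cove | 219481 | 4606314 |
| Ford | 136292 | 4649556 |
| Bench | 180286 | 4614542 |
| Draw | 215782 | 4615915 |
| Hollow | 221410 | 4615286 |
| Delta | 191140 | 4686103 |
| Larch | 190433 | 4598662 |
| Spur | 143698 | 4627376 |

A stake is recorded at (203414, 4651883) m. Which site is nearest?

Squared distances to each site:
Cove: 2334682250.000; Ford: 4510777813.000; Bench: 1929254665.000; Draw: 1446664448.000; Hollow: 1663196425.000; Delta: 1321659476.000; Larch: 3000981202.000; Spur: 4166593705.000.
Minimum at Delta.

Delta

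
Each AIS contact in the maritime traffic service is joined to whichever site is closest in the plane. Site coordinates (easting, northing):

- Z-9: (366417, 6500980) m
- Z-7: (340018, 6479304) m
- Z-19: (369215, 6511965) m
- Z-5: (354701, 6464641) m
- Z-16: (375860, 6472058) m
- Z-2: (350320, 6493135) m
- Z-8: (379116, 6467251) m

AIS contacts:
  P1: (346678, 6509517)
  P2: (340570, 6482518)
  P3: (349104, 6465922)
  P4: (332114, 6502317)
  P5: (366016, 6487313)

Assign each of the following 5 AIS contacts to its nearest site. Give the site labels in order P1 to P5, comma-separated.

Z-2, Z-7, Z-5, Z-2, Z-9

P1 → Z-2 (d²=281634088.00)
P2 → Z-7 (d²=10634500.00)
P3 → Z-5 (d²=32967370.00)
P4 → Z-2 (d²=415767560.00)
P5 → Z-9 (d²=186947690.00)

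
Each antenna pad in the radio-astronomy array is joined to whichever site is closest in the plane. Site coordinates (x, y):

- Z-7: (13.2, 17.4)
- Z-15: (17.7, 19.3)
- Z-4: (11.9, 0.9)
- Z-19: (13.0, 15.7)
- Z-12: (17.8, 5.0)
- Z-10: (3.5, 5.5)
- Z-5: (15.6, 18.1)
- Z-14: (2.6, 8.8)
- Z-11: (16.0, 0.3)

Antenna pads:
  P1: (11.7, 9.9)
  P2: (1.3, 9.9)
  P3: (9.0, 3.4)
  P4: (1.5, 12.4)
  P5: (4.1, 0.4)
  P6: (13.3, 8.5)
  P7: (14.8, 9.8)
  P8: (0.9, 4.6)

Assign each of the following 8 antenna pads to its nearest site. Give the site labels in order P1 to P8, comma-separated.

P1 → Z-19 (d²=35.33)
P2 → Z-14 (d²=2.90)
P3 → Z-4 (d²=14.66)
P4 → Z-14 (d²=14.17)
P5 → Z-10 (d²=26.37)
P6 → Z-12 (d²=32.50)
P7 → Z-12 (d²=32.04)
P8 → Z-10 (d²=7.57)

Z-19, Z-14, Z-4, Z-14, Z-10, Z-12, Z-12, Z-10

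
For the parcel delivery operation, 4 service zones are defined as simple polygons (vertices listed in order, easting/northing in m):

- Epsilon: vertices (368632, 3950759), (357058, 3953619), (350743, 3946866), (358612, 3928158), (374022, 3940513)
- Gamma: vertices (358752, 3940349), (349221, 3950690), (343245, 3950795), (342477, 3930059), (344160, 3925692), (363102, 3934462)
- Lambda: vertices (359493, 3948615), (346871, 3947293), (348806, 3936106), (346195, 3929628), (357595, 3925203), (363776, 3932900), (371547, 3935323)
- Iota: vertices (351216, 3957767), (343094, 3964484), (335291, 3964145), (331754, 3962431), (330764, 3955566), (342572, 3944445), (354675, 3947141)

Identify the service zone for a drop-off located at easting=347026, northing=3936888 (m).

Cast a ray rightward from (347026, 3936888). For each polygon, the edges (by vertex number in listed order) whose endpoints lie on opposite sides of northing = 3936888, where each meets that height, and whether that is right or left of the point:
Epsilon: 3–4 at easting≈354940.0 (right), 4–5 at easting≈369500.7 (right) → 2 crossings.
Gamma: 3–4 at easting≈342729.9 (left), 6–1 at easting≈361309.4 (right) → 1 crossing.
Lambda: 2–3 at easting≈348670.7 (right), 7–1 at easting≈370127.8 (right) → 2 crossings.
Iota: no edge straddles that height → 0 crossings.
Only Gamma has an odd count, so the point is inside Gamma.

Gamma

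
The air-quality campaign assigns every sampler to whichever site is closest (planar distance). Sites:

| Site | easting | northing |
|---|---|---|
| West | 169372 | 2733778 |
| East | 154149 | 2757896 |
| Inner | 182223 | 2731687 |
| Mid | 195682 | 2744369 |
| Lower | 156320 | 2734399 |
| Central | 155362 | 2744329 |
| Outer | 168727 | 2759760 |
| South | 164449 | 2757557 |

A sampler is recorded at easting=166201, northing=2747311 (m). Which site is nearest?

Squared distances to each site:
West: 193197330.000; East: 257292929.000; Inner: 500813860.000; Mid: 877784725.000; Lower: 264353905.000; Central: 126376245.000; Outer: 161358277.000; South: 108050020.000.
Minimum at South.

South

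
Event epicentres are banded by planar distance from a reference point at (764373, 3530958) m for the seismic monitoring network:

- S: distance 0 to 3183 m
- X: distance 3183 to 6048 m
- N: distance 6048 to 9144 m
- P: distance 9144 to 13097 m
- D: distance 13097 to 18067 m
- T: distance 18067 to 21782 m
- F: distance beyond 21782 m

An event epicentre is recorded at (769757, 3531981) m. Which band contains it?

Distance = √((769757−764373)² + (3531981−3530958)²) = √(28987456.000 + 1046529.000) = 5480.327 m.
3183 ≤ 5480.327 < 6048 → X.

X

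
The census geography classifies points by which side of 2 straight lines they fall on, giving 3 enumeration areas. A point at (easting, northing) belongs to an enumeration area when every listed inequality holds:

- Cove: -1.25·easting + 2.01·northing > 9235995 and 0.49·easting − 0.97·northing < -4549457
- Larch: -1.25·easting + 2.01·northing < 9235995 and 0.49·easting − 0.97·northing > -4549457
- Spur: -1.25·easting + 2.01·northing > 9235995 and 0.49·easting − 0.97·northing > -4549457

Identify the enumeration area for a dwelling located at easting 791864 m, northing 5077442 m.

Larch

-1.25·791864 + 2.01·5077442 = 9215828.420, which is < 9235995
0.49·791864 − 0.97·5077442 = -4537105.380, which is > -4549457
This sign pattern matches Larch.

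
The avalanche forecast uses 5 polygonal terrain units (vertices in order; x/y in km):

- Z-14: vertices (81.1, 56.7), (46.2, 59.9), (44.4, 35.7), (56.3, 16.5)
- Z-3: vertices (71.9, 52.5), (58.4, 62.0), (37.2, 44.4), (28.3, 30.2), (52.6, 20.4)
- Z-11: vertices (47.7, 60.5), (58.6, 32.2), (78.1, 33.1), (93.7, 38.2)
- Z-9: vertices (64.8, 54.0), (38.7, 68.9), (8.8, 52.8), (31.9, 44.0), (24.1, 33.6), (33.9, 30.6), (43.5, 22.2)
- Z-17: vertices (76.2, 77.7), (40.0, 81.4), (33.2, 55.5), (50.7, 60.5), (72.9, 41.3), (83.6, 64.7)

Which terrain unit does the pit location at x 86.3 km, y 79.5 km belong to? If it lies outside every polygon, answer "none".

Cast a ray rightward from (86.3, 79.5). For each polygon, the edges (by vertex number in listed order) whose endpoints lie on opposite sides of y = 79.5, where each meets that height, and whether that is right or left of the point:
Z-14: no edge straddles that height → 0 crossings.
Z-3: no edge straddles that height → 0 crossings.
Z-11: no edge straddles that height → 0 crossings.
Z-9: no edge straddles that height → 0 crossings.
Z-17: 1–2 at x≈58.59 (left), 2–3 at x≈39.50 (left) → 0 crossings.
All counts are even, so the point lies outside every listed polygon.

none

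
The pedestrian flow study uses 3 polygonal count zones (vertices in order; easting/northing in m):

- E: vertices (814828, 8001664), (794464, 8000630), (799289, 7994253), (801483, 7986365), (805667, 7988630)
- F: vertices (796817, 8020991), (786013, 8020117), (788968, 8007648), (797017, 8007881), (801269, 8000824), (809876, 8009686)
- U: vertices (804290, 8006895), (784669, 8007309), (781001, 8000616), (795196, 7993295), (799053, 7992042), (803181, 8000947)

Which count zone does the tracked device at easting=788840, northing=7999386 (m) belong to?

Cast a ray rightward from (788840, 7999386). For each polygon, the edges (by vertex number in listed order) whose endpoints lie on opposite sides of northing = 7999386, where each meets that height, and whether that is right or left of the point:
E: 2–3 at easting≈795405.2 (right), 5–1 at easting≈813226.9 (right) → 2 crossings.
F: no edge straddles that height → 0 crossings.
U: 3–4 at easting≈783385.9 (left), 5–6 at easting≈802457.4 (right) → 1 crossing.
Only U has an odd count, so the point is inside U.

U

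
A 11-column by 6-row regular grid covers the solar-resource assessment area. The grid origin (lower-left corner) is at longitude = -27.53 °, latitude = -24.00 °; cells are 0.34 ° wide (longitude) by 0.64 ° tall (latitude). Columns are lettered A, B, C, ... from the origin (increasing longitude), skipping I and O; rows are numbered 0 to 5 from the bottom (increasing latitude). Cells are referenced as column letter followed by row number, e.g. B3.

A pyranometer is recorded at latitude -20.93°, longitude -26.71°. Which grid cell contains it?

C4

Column index: ⌊(-26.71 − -27.53) / 0.34⌋ = ⌊2.412⌋ = 2 → column C
Row offset from origin: ⌊(-20.93 − -24.00) / 0.64⌋ = ⌊4.797⌋ = 4 → row 4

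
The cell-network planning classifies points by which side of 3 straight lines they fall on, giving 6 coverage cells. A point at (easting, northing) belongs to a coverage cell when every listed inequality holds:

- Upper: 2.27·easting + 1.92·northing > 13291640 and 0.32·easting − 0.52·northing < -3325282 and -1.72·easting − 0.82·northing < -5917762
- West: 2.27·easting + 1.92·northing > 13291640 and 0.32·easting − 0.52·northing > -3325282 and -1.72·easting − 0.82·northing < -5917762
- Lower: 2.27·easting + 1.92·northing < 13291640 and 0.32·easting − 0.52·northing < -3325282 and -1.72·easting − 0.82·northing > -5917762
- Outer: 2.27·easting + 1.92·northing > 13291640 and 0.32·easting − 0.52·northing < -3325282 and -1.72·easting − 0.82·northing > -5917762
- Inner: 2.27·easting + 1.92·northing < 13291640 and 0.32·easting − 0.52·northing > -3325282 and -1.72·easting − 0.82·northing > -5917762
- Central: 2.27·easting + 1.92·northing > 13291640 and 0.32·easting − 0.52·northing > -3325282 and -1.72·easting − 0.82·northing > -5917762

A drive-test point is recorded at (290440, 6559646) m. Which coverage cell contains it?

Inner

2.27·290440 + 1.92·6559646 = 13253819.120, which is < 13291640
0.32·290440 − 0.52·6559646 = -3318075.120, which is > -3325282
-1.72·290440 − 0.82·6559646 = -5878466.520, which is > -5917762
This sign pattern matches Inner.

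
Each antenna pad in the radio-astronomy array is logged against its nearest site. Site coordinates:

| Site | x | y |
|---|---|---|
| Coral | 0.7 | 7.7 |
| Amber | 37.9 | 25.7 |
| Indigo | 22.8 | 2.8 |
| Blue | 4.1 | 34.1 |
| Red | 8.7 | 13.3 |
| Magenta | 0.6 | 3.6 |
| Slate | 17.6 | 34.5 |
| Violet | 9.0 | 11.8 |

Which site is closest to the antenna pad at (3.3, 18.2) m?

Squared distances to each site:
Coral: 117.010; Amber: 1253.410; Indigo: 617.410; Blue: 253.450; Red: 53.170; Magenta: 220.450; Slate: 470.180; Violet: 73.450.
Minimum at Red.

Red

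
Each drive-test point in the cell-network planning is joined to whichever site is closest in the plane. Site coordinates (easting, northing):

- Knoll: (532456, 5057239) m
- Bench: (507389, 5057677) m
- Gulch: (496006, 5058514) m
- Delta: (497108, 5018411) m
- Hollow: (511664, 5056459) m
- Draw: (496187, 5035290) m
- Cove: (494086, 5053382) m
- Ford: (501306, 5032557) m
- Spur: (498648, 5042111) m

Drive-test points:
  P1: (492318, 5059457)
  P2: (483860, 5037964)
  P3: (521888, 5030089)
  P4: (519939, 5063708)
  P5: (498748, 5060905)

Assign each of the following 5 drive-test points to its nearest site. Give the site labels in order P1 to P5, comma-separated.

Gulch, Draw, Ford, Hollow, Gulch

P1 → Gulch (d²=14490593.00)
P2 → Draw (d²=159105205.00)
P3 → Ford (d²=429709748.00)
P4 → Hollow (d²=121023626.00)
P5 → Gulch (d²=13235445.00)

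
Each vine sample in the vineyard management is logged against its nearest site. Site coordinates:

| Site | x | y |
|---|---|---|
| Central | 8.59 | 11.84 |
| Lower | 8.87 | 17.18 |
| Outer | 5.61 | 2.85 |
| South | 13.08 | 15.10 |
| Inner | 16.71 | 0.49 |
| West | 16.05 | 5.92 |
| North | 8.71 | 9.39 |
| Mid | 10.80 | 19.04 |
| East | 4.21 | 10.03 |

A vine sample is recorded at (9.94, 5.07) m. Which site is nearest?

Squared distances to each site:
Central: 47.655; Lower: 147.797; Outer: 23.677; South: 110.460; Inner: 66.809; West: 38.055; North: 20.175; Mid: 195.900; East: 57.434.
Minimum at North.

North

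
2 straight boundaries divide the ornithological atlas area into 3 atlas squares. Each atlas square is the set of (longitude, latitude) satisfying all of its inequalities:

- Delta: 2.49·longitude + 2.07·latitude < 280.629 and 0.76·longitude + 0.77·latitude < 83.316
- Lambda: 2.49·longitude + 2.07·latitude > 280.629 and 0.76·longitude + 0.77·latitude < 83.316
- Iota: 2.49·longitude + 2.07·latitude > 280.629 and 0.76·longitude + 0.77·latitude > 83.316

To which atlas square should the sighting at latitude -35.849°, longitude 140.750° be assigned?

Delta

2.49·140.750 + 2.07·-35.849 = 276.260, which is < 280.629
0.76·140.750 + 0.77·-35.849 = 79.366, which is < 83.316
This sign pattern matches Delta.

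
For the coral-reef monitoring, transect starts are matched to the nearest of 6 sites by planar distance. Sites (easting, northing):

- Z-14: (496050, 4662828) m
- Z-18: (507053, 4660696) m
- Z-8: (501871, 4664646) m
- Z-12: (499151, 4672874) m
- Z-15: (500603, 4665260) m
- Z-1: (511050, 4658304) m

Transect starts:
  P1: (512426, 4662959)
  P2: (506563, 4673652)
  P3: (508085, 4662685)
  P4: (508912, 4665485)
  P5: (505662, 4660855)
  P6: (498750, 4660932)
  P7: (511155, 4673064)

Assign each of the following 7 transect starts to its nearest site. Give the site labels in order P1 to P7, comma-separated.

Z-1, Z-12, Z-18, Z-18, Z-18, Z-14, Z-12

P1 → Z-1 (d²=23562401.00)
P2 → Z-12 (d²=55543028.00)
P3 → Z-18 (d²=5021145.00)
P4 → Z-18 (d²=26390402.00)
P5 → Z-18 (d²=1960162.00)
P6 → Z-14 (d²=10884816.00)
P7 → Z-12 (d²=144132116.00)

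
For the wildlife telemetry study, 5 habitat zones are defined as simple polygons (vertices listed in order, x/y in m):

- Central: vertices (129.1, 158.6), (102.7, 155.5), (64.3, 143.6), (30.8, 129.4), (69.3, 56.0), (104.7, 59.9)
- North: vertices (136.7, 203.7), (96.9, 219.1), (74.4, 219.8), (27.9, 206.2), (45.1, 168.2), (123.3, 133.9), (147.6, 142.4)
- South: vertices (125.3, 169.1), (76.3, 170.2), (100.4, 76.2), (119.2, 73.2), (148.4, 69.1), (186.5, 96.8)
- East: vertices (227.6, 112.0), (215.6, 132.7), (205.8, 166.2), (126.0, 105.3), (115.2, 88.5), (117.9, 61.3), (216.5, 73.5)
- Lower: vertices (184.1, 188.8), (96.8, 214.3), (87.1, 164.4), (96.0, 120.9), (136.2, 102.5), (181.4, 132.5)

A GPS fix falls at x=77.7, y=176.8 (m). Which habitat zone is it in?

North

Cast a ray rightward from (77.7, 176.8). For each polygon, the edges (by vertex number in listed order) whose endpoints lie on opposite sides of y = 176.8, where each meets that height, and whether that is right or left of the point:
Central: no edge straddles that height → 0 crossings.
North: 4–5 at x≈41.21 (left), 7–1 at x≈141.48 (right) → 1 crossing.
South: no edge straddles that height → 0 crossings.
East: no edge straddles that height → 0 crossings.
Lower: 2–3 at x≈89.51 (right), 6–1 at x≈183.52 (right) → 2 crossings.
Only North has an odd count, so the point is inside North.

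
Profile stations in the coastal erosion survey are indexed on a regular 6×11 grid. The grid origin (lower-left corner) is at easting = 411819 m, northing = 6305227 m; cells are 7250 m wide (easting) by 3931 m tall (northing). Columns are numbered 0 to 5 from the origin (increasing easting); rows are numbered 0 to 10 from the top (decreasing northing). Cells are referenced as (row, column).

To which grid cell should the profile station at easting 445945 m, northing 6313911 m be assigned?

Column index: ⌊(445945 − 411819) / 7250⌋ = ⌊4.707⌋ = 4
Row offset from origin: ⌊(6313911 − 6305227) / 3931⌋ = ⌊2.209⌋ = 2 → row 8 (counted from top)

(8, 4)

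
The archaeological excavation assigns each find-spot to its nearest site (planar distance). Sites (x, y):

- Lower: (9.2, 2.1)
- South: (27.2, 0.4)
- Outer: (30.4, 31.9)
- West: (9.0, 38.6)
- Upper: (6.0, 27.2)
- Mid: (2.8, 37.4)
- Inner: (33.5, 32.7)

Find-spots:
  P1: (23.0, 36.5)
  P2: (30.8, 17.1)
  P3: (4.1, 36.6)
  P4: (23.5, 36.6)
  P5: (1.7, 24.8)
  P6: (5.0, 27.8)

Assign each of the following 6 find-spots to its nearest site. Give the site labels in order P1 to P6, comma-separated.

Outer, Outer, Mid, Outer, Upper, Upper

P1 → Outer (d²=75.92)
P2 → Outer (d²=219.20)
P3 → Mid (d²=2.33)
P4 → Outer (d²=69.70)
P5 → Upper (d²=24.25)
P6 → Upper (d²=1.36)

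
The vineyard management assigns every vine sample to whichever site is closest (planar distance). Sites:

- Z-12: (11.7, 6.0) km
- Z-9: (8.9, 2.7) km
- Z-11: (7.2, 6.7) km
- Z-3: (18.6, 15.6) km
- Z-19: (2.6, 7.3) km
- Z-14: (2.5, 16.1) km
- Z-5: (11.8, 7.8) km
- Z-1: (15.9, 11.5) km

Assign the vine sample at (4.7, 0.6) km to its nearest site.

Z-9

Squared distances to each site:
Z-12: 78.160; Z-9: 22.050; Z-11: 43.460; Z-3: 418.210; Z-19: 49.300; Z-14: 245.090; Z-5: 102.250; Z-1: 244.250.
Minimum at Z-9.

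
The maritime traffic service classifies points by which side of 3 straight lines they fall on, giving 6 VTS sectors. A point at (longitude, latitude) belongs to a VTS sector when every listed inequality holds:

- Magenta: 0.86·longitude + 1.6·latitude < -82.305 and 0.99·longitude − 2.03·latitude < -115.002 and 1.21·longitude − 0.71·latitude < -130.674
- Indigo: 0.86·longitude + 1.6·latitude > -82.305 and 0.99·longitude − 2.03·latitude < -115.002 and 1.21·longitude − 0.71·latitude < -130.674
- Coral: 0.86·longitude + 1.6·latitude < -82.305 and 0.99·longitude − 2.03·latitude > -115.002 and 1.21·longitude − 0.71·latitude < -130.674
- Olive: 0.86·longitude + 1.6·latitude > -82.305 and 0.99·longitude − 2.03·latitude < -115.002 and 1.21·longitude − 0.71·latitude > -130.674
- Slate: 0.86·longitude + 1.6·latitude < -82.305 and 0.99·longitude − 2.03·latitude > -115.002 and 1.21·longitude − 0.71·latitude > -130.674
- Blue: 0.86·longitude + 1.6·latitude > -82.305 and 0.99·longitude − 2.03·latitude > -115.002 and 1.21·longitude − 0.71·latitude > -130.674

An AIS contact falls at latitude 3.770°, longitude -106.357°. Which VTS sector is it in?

0.86·-106.357 + 1.6·3.770 = -85.435, which is < -82.305
0.99·-106.357 − 2.03·3.770 = -112.947, which is > -115.002
1.21·-106.357 − 0.71·3.770 = -131.369, which is < -130.674
This sign pattern matches Coral.

Coral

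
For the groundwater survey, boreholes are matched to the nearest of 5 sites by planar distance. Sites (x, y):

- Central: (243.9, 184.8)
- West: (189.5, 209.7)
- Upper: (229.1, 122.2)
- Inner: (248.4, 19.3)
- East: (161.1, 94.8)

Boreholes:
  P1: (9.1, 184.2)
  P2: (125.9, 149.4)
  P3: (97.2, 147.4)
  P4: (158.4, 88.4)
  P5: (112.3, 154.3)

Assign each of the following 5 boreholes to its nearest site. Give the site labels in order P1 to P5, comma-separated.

East, East, East, East, East

P1 → East (d²=31096.36)
P2 → East (d²=4220.20)
P3 → East (d²=6849.97)
P4 → East (d²=48.25)
P5 → East (d²=5921.69)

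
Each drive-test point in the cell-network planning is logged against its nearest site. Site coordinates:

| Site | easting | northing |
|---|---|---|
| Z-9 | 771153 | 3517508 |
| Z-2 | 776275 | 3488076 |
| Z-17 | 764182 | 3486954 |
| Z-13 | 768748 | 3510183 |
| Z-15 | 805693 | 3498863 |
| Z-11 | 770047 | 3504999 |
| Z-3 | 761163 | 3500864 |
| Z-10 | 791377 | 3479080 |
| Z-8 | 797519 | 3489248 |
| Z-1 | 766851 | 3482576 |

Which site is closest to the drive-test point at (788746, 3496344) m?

Squared distances to each site:
Z-9: 757428545.000; Z-2: 223885665.000; Z-17: 691562196.000; Z-13: 591437925.000; Z-15: 293546170.000; Z-11: 424561626.000; Z-3: 781252289.000; Z-10: 304967857.000; Z-8: 127318745.000; Z-1: 668948849.000.
Minimum at Z-8.

Z-8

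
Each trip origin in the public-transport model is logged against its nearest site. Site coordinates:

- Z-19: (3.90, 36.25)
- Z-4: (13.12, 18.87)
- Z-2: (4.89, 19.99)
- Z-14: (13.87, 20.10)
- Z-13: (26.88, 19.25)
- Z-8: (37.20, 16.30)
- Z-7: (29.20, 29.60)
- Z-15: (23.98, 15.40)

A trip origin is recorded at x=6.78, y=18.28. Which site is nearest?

Z-2

Squared distances to each site:
Z-19: 331.215; Z-4: 40.544; Z-2: 6.496; Z-14: 53.580; Z-13: 404.951; Z-8: 929.297; Z-7: 630.799; Z-15: 304.134.
Minimum at Z-2.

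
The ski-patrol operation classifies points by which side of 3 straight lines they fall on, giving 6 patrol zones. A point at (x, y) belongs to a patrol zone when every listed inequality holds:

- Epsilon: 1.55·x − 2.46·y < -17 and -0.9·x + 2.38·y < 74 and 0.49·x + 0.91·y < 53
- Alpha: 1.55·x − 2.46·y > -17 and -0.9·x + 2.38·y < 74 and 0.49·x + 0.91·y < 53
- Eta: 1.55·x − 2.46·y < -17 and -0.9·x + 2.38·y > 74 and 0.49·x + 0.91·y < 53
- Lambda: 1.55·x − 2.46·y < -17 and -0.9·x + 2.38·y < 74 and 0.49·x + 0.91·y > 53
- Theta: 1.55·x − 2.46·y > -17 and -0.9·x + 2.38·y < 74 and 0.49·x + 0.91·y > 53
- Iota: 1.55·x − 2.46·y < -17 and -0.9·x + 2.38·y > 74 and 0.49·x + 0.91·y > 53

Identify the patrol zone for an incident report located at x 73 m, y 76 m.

Iota

1.55·73 − 2.46·76 = -73.810, which is < -17
-0.9·73 + 2.38·76 = 115.180, which is > 74
0.49·73 + 0.91·76 = 104.930, which is > 53
This sign pattern matches Iota.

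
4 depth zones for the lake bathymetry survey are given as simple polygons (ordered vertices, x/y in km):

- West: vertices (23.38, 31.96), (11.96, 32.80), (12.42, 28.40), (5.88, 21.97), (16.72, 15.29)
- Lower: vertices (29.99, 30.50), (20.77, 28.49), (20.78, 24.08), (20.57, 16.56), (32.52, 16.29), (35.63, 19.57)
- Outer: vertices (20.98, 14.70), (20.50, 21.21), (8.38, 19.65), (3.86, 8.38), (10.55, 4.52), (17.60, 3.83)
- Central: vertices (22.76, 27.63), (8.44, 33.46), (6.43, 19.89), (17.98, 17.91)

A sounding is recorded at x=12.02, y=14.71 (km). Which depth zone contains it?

Cast a ray rightward from (12.02, 14.71). For each polygon, the edges (by vertex number in listed order) whose endpoints lie on opposite sides of y = 14.71, where each meets that height, and whether that is right or left of the point:
West: no edge straddles that height → 0 crossings.
Lower: no edge straddles that height → 0 crossings.
Outer: 1–2 at x≈20.979 (right), 3–4 at x≈6.399 (left) → 1 crossing.
Central: no edge straddles that height → 0 crossings.
Only Outer has an odd count, so the point is inside Outer.

Outer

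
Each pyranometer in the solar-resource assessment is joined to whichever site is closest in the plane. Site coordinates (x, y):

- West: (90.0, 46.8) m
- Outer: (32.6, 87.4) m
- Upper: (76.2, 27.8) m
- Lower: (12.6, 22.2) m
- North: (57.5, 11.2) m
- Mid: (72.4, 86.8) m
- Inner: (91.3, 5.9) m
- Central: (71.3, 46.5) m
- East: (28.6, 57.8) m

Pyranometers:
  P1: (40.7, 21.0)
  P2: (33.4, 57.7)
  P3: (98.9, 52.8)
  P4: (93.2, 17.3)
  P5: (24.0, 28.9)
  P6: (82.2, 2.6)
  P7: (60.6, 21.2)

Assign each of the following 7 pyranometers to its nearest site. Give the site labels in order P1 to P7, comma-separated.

P1 → North (d²=378.28)
P2 → East (d²=23.05)
P3 → West (d²=115.21)
P4 → Inner (d²=133.57)
P5 → Lower (d²=174.85)
P6 → Inner (d²=93.70)
P7 → North (d²=109.61)

North, East, West, Inner, Lower, Inner, North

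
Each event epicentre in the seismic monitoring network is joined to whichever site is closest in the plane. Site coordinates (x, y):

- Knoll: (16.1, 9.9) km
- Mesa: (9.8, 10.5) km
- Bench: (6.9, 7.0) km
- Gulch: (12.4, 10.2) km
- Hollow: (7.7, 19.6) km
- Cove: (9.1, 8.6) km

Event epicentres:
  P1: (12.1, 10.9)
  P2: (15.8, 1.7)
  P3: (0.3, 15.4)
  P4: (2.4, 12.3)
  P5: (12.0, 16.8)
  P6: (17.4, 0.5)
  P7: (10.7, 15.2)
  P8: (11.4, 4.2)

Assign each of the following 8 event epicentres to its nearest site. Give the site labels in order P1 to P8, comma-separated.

Gulch, Knoll, Hollow, Bench, Hollow, Knoll, Mesa, Cove

P1 → Gulch (d²=0.58)
P2 → Knoll (d²=67.33)
P3 → Hollow (d²=72.40)
P4 → Bench (d²=48.34)
P5 → Hollow (d²=26.33)
P6 → Knoll (d²=90.05)
P7 → Mesa (d²=22.90)
P8 → Cove (d²=24.65)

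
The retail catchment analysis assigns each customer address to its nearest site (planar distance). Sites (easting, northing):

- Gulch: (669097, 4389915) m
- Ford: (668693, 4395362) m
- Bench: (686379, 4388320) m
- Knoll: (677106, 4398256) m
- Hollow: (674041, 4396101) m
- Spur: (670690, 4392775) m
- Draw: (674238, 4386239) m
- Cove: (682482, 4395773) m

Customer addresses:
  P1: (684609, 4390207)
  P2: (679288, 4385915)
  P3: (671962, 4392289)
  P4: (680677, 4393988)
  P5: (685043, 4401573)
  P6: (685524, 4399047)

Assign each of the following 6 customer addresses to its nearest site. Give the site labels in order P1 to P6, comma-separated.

P1 → Bench (d²=6693669.00)
P2 → Draw (d²=25607476.00)
P3 → Spur (d²=1854180.00)
P4 → Cove (d²=6444250.00)
P5 → Cove (d²=40198721.00)
P6 → Cove (d²=19972840.00)

Bench, Draw, Spur, Cove, Cove, Cove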